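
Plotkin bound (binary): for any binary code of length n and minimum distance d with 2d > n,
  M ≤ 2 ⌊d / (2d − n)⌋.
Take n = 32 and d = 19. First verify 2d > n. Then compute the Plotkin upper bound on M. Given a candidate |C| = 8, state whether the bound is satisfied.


Plotkin bound M ≤ 6; given |C| = 8 > bound (violated).

Check applicability: 2d = 38, n = 32.
2d − n = 6 > 0, so Plotkin applies.
Compute d/(2d−n) = 19/6 ≈ 3.1667.
⌊d/(2d−n)⌋ = 3.
Plotkin bound: M ≤ 2·3 = 6.
Given |C| = 8, check: VIOLATED.
This |C| is above the Plotkin bound, so no binary code with n = 32, d = 19 and 8 codewords exists.


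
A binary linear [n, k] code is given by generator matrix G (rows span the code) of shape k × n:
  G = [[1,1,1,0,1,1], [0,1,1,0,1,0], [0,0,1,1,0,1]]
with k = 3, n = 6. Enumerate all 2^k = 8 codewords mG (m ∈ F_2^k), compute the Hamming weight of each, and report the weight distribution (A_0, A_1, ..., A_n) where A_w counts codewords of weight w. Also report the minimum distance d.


Weight distribution: A_0 = 1, A_2 = 1, A_3 = 3, A_4 = 2, A_5 = 1. Minimum distance d = 2.

Enumerate all 2^3 = 8 messages m ∈ F_2^3.
For each, compute codeword c = mG in F_2^6, then tally its weight.
  m = 000 → c = 000000, weight = 0.
  m = 100 → c = 111011, weight = 5.
  m = 010 → c = 011010, weight = 3.
  m = 110 → c = 100001, weight = 2.
  m = 001 → c = 001101, weight = 3.
  m = 101 → c = 110110, weight = 4.
  m = 011 → c = 010111, weight = 4.
  m = 111 → c = 101100, weight = 3.
Tally weights:
  weight 0: 1 codewords.
  weight 2: 1 codewords.
  weight 3: 3 codewords.
  weight 4: 2 codewords.
  weight 5: 1 codewords.
Minimum distance d = smallest w > 0 with A_w > 0 = 2.
Sanity: Σ A_w = 8 = 2^3 = 8 ✓.


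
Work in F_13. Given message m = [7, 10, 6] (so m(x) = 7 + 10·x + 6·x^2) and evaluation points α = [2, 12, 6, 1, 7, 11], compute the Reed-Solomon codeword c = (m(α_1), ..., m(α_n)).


c = [12, 3, 10, 10, 7, 11]

Message polynomial: m(x) = 7 + 10·x + 6·x^2 (mod 13).
For each evaluation point α_i, compute m(α_i) mod 13:
  α_1 = 2: Horner steps 6 → 9 → 12, so m(2) = 12.
  α_2 = 12: Horner steps 6 → 4 → 3, so m(12) = 3.
  α_3 = 6: Horner steps 6 → 7 → 10, so m(6) = 10.
  α_4 = 1: Horner steps 6 → 3 → 10, so m(1) = 10.
  α_5 = 7: Horner steps 6 → 0 → 7, so m(7) = 7.
  α_6 = 11: Horner steps 6 → 11 → 11, so m(11) = 11.
Codeword c = [12, 3, 10, 10, 7, 11] ∈ F_13^6.


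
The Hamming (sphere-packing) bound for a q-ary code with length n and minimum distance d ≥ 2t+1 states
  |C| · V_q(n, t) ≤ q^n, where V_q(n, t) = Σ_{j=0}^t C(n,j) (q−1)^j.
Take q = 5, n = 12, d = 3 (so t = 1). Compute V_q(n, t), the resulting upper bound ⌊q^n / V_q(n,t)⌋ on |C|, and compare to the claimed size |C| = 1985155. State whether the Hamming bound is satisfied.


V_q(n, t) = 49, q^n = 244140625, Hamming bound = 4982461, |C| = 1985155 ≤ bound (satisfied).

Step 1: Compute V_q(n, t) = Σ_{j=0}^1 C(n, j) (q−1)^j.
  j = 0: C(12,0)·(4)^0 = 1·1 = 1.
  j = 1: C(12,1)·(4)^1 = 12·4 = 48.
  V_q(n, t) = 1 + 48 = 49.
Step 2: q^n = 5^12 = 244140625.
Step 3: Hamming bound ⌊q^n / V_q(n,t)⌋ = ⌊244140625/49⌋ = 4982461.
Step 4: Compare |C| = 1985155 to 4982461: satisfied.
The claimed |C| lies below the Hamming bound.


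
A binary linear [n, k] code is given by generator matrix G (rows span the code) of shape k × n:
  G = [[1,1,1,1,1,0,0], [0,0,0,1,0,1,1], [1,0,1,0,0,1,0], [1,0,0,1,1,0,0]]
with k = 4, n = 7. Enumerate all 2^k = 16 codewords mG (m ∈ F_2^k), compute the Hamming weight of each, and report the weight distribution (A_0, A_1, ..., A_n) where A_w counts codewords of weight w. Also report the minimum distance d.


Weight distribution: A_0 = 1, A_2 = 1, A_3 = 6, A_4 = 5, A_5 = 2, A_6 = 1. Minimum distance d = 2.

Enumerate all 2^4 = 16 messages m ∈ F_2^4.
For each, compute codeword c = mG in F_2^7, then tally its weight.
  m = 0000 → c = 0000000, weight = 0.
  m = 1000 → c = 1111100, weight = 5.
  m = 0100 → c = 0001011, weight = 3.
  m = 1100 → c = 1110111, weight = 6.
  m = 0010 → c = 1010010, weight = 3.
  m = 1010 → c = 0101110, weight = 4.
  m = 0110 → c = 1011001, weight = 4.
  m = 1110 → c = 0100101, weight = 3.
  m = 0001 → c = 1001100, weight = 3.
  m = 1001 → c = 0110000, weight = 2.
  m = 0101 → c = 1000111, weight = 4.
  m = 1101 → c = 0111011, weight = 5.
  m = 0011 → c = 0011110, weight = 4.
  m = 1011 → c = 1100010, weight = 3.
  m = 0111 → c = 0010101, weight = 3.
  m = 1111 → c = 1101001, weight = 4.
Tally weights:
  weight 0: 1 codewords.
  weight 2: 1 codewords.
  weight 3: 6 codewords.
  weight 4: 5 codewords.
  weight 5: 2 codewords.
  weight 6: 1 codewords.
Minimum distance d = smallest w > 0 with A_w > 0 = 2.
Sanity: Σ A_w = 16 = 2^4 = 16 ✓.


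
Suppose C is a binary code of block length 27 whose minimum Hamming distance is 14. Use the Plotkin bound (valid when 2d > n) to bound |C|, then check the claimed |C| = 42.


Plotkin bound M ≤ 28; given |C| = 42 > bound (violated).

Check applicability: 2d = 28, n = 27.
2d − n = 1 > 0, so Plotkin applies.
Compute d/(2d−n) = 14/1 ≈ 14.0000.
⌊d/(2d−n)⌋ = 14.
Plotkin bound: M ≤ 2·14 = 28.
Given |C| = 42, check: VIOLATED.
This |C| is above the Plotkin bound, so no binary code with n = 27, d = 14 and 42 codewords exists.


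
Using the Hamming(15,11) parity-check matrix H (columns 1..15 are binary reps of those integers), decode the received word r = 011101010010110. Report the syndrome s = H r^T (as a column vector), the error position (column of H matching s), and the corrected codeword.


s = (0, 0, 1, 1)^T, error position = 3, corrected codeword c = 010101010010110

Compute s = H r^T mod 2 one row at a time:
  s_1 = 1 + 0 + 0 + 1 + 0 + 1 + 1 + 0 = 4 ≡ 0 (mod 2).
  s_2 = 1 + 0 + 1 + 0 + 0 + 1 + 1 + 0 = 4 ≡ 0 (mod 2).
  s_3 = 1 + 1 + 1 + 0 + 0 + 1 + 1 + 0 = 5 ≡ 1 (mod 2).
  s_4 = 0 + 1 + 0 + 0 + 0 + 1 + 1 + 0 = 3 ≡ 1 (mod 2).
s = (0, 0, 1, 1)^T — this equals column 3 of H (binary 0011), so error is at position 3.
Correct: flip bit 3 of r = 011101010010110 to get c = 010101010010110.


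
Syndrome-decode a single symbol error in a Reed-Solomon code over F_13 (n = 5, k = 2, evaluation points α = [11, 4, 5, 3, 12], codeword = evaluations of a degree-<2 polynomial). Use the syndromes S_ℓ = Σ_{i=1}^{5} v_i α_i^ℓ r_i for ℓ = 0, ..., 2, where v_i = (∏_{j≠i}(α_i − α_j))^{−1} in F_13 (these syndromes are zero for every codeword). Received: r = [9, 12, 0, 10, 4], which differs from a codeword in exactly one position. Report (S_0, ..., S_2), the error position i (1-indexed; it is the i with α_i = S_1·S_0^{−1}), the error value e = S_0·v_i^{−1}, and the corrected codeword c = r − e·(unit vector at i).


S = (8, 6, 11), error at position 2, error magnitude e = 7, c = [9, 5, 0, 10, 4].

Step 1: column multipliers v_i = (∏_{j≠i}(α_i − α_j))^{−1} mod 13.
  i = 1 (α = 11): (11−4)(11−5)(11−3)(11−12) = 7·6·8·(−1) = −336 ≡ 2, so v_1 = 2^{−1} = 7 (mod 13).
  i = 2 (α = 4): (4−11)(4−5)(4−3)(4−12) = (−7)·(−1)·1·(−8) = −56 ≡ 9, so v_2 = 9^{−1} = 3 (mod 13).
  i = 3 (α = 5): (5−11)(5−4)(5−3)(5−12) = (−6)·1·2·(−7) = 84 ≡ 6, so v_3 = 6^{−1} = 11 (mod 13).
  i = 4 (α = 3): (3−11)(3−4)(3−5)(3−12) = (−8)·(−1)·(−2)·(−9) = 144 ≡ 1, so v_4 = 1^{−1} = 1 (mod 13).
  i = 5 (α = 12): (12−11)(12−4)(12−5)(12−3) = 1·8·7·9 = 504 ≡ 10, so v_5 = 10^{−1} = 4 (mod 13).
  v = [7, 3, 11, 1, 4].
Step 2: syndromes of r = [9, 12, 0, 10, 4] (all sums mod 13).
  S_0 = Σ v_i r_i = 7·9 + 3·12 + 11·0 + 1·10 + 4·4 = 125 ≡ 8.
  S_1 = Σ v_i α_i r_i = 7·11·9 + 3·4·12 + 11·5·0 + 1·3·10 + 4·12·4 = 1059 ≡ 6.
  α_i^2 mod 13 = [4, 3, 12, 9, 1].
  S_2 = Σ v_i α_i^2 r_i = 7·4·9 + 3·3·12 + 11·12·0 + 1·9·10 + 4·1·4 = 466 ≡ 11.
  S = (8, 6, 11) ≠ 0, so r is not a codeword (an error is present).
Step 3: locate the error. For a single error e at position i, S_ℓ = v_i·e·α_i^ℓ, so α_err = S_1/S_0.
  S_0^{−1} = 8^{−1} = 5 (mod 13), so α_err = 6·5 = 30 ≡ 4 = α_2. Error position i = 2.
  Consistency check: S_2/S_1 = 11·11 = 121 ≡ 4 = α_err ✓ (single-error assumption holds).
Step 4: error magnitude e = S_0/v_2 = S_0·∏_{j≠2}(α_2 − α_j) = 8·9 = 72 ≡ 7 (mod 13).
Step 5: correct position 2: c_2 = r_2 − e = 12 − 7 ≡ 5 (mod 13). Hence c = [9, 5, 0, 10, 4].
  Check: interpolating c through the α_i gives m(x) = 12 + 8·x (degree < 2) with m(α_i) = c_i for every i, so c is indeed a codeword.


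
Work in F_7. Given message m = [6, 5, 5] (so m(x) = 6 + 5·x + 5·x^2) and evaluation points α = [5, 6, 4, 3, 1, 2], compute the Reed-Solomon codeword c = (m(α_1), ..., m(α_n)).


c = [2, 6, 1, 3, 2, 1]

Message polynomial: m(x) = 6 + 5·x + 5·x^2 (mod 7).
For each evaluation point α_i, compute m(α_i) mod 7:
  α_1 = 5: Horner steps 5 → 2 → 2, so m(5) = 2.
  α_2 = 6: Horner steps 5 → 0 → 6, so m(6) = 6.
  α_3 = 4: Horner steps 5 → 4 → 1, so m(4) = 1.
  α_4 = 3: Horner steps 5 → 6 → 3, so m(3) = 3.
  α_5 = 1: Horner steps 5 → 3 → 2, so m(1) = 2.
  α_6 = 2: Horner steps 5 → 1 → 1, so m(2) = 1.
Codeword c = [2, 6, 1, 3, 2, 1] ∈ F_7^6.


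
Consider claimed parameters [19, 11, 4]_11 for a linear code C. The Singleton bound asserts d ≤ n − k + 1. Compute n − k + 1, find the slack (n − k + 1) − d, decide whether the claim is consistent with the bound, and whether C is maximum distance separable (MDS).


Singleton RHS = n − k + 1 = 9, slack = 5, bound satisfied, not MDS.

Singleton bound: d ≤ n − k + 1.
Here n = 19, k = 11, so n − k + 1 = 9.
Given d = 4, check d ≤ 9: YES.
Slack = (n − k + 1) − d = 5.
The code is NOT MDS (slack = 5 > 0).
Description: the claimed parameters are [19, 11, 4]_11; such a code would be non-MDS.


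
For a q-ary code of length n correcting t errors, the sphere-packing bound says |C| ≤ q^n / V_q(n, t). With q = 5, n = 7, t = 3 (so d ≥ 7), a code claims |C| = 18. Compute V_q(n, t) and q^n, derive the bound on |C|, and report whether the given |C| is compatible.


V_q(n, t) = 2605, q^n = 78125, Hamming bound = 29, |C| = 18 ≤ bound (satisfied).

Step 1: Compute V_q(n, t) = Σ_{j=0}^3 C(n, j) (q−1)^j.
  j = 0: C(7,0)·(4)^0 = 1·1 = 1.
  j = 1: C(7,1)·(4)^1 = 7·4 = 28.
  j = 2: C(7,2)·(4)^2 = 21·16 = 336.
  j = 3: C(7,3)·(4)^3 = 35·64 = 2240.
  V_q(n, t) = 1 + 28 + 336 + 2240 = 2605.
Step 2: q^n = 5^7 = 78125.
Step 3: Hamming bound ⌊q^n / V_q(n,t)⌋ = ⌊78125/2605⌋ = 29.
Step 4: Compare |C| = 18 to 29: satisfied.
The claimed |C| lies below the Hamming bound.


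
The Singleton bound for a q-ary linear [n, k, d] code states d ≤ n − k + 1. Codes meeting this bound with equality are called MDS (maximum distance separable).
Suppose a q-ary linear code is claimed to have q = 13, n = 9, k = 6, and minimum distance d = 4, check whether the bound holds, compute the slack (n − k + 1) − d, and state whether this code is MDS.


Singleton RHS = n − k + 1 = 4, slack = 0, bound satisfied, MDS.

Singleton bound: d ≤ n − k + 1.
Here n = 9, k = 6, so n − k + 1 = 4.
Given d = 4, check d ≤ 4: YES.
Slack = (n − k + 1) − d = 0.
The code is MDS (slack = 0).
Description: the claimed parameters are [9, 6, 4]_13; such a code would be MDS (meets Singleton bound).


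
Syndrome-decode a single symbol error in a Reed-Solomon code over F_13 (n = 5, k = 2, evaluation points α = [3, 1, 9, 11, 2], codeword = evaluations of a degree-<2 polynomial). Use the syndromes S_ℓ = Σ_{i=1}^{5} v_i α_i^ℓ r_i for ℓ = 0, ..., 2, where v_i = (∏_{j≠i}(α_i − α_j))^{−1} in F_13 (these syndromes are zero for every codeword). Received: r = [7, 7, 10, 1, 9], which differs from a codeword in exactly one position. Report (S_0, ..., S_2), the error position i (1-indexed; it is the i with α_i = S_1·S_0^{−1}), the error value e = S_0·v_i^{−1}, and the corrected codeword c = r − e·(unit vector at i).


S = (7, 8, 11), error at position 1, error magnitude e = 9, c = [11, 7, 10, 1, 9].

Step 1: column multipliers v_i = (∏_{j≠i}(α_i − α_j))^{−1} mod 13.
  i = 1 (α = 3): (3−1)(3−9)(3−11)(3−2) = 2·(−6)·(−8)·1 = 96 ≡ 5, so v_1 = 5^{−1} = 8 (mod 13).
  i = 2 (α = 1): (1−3)(1−9)(1−11)(1−2) = (−2)·(−8)·(−10)·(−1) = 160 ≡ 4, so v_2 = 4^{−1} = 10 (mod 13).
  i = 3 (α = 9): (9−3)(9−1)(9−11)(9−2) = 6·8·(−2)·7 = −672 ≡ 4, so v_3 = 4^{−1} = 10 (mod 13).
  i = 4 (α = 11): (11−3)(11−1)(11−9)(11−2) = 8·10·2·9 = 1440 ≡ 10, so v_4 = 10^{−1} = 4 (mod 13).
  i = 5 (α = 2): (2−3)(2−1)(2−9)(2−11) = (−1)·1·(−7)·(−9) = −63 ≡ 2, so v_5 = 2^{−1} = 7 (mod 13).
  v = [8, 10, 10, 4, 7].
Step 2: syndromes of r = [7, 7, 10, 1, 9] (all sums mod 13).
  S_0 = Σ v_i r_i = 8·7 + 10·7 + 10·10 + 4·1 + 7·9 = 293 ≡ 7.
  S_1 = Σ v_i α_i r_i = 8·3·7 + 10·1·7 + 10·9·10 + 4·11·1 + 7·2·9 = 1308 ≡ 8.
  α_i^2 mod 13 = [9, 1, 3, 4, 4].
  S_2 = Σ v_i α_i^2 r_i = 8·9·7 + 10·1·7 + 10·3·10 + 4·4·1 + 7·4·9 = 1142 ≡ 11.
  S = (7, 8, 11) ≠ 0, so r is not a codeword (an error is present).
Step 3: locate the error. For a single error e at position i, S_ℓ = v_i·e·α_i^ℓ, so α_err = S_1/S_0.
  S_0^{−1} = 7^{−1} = 2 (mod 13), so α_err = 8·2 = 16 ≡ 3 = α_1. Error position i = 1.
  Consistency check: S_2/S_1 = 11·5 = 55 ≡ 3 = α_err ✓ (single-error assumption holds).
Step 4: error magnitude e = S_0/v_1 = S_0·∏_{j≠1}(α_1 − α_j) = 7·5 = 35 ≡ 9 (mod 13).
Step 5: correct position 1: c_1 = r_1 − e = 7 − 9 ≡ 11 (mod 13). Hence c = [11, 7, 10, 1, 9].
  Check: interpolating c through the α_i gives m(x) = 5 + 2·x (degree < 2) with m(α_i) = c_i for every i, so c is indeed a codeword.


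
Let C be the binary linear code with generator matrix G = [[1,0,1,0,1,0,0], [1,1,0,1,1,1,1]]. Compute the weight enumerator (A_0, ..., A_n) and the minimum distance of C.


Weight distribution: A_0 = 1, A_3 = 1, A_5 = 1, A_6 = 1. Minimum distance d = 3.

Enumerate all 2^2 = 4 messages m ∈ F_2^2.
For each, compute codeword c = mG in F_2^7, then tally its weight.
  m = 00 → c = 0000000, weight = 0.
  m = 10 → c = 1010100, weight = 3.
  m = 01 → c = 1101111, weight = 6.
  m = 11 → c = 0111011, weight = 5.
Tally weights:
  weight 0: 1 codewords.
  weight 3: 1 codewords.
  weight 5: 1 codewords.
  weight 6: 1 codewords.
Minimum distance d = smallest w > 0 with A_w > 0 = 3.
Sanity: Σ A_w = 4 = 2^2 = 4 ✓.


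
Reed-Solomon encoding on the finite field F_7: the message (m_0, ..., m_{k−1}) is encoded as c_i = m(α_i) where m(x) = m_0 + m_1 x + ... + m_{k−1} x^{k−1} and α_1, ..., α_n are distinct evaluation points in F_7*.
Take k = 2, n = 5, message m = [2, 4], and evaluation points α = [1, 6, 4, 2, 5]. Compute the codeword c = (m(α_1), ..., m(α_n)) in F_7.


c = [6, 5, 4, 3, 1]

Message polynomial: m(x) = 2 + 4·x (mod 7).
For each evaluation point α_i, compute m(α_i) mod 7:
  α_1 = 1: Horner steps 4 → 6, so m(1) = 6.
  α_2 = 6: Horner steps 4 → 5, so m(6) = 5.
  α_3 = 4: Horner steps 4 → 4, so m(4) = 4.
  α_4 = 2: Horner steps 4 → 3, so m(2) = 3.
  α_5 = 5: Horner steps 4 → 1, so m(5) = 1.
Codeword c = [6, 5, 4, 3, 1] ∈ F_7^5.


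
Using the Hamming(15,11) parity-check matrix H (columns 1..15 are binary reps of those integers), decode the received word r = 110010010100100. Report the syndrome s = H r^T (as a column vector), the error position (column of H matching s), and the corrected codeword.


s = (1, 0, 0, 1)^T, error position = 9, corrected codeword c = 110010011100100

Compute s = H r^T mod 2 one row at a time:
  s_1 = 1 + 0 + 1 + 0 + 0 + 1 + 0 + 0 = 3 ≡ 1 (mod 2).
  s_2 = 0 + 1 + 0 + 0 + 0 + 1 + 0 + 0 = 2 ≡ 0 (mod 2).
  s_3 = 1 + 0 + 0 + 0 + 1 + 0 + 0 + 0 = 2 ≡ 0 (mod 2).
  s_4 = 1 + 0 + 1 + 0 + 0 + 0 + 1 + 0 = 3 ≡ 1 (mod 2).
s = (1, 0, 0, 1)^T — this equals column 9 of H (binary 1001), so error is at position 9.
Correct: flip bit 9 of r = 110010010100100 to get c = 110010011100100.


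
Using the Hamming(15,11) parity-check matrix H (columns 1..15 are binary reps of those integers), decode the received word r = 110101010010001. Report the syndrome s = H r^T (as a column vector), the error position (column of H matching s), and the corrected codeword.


s = (1, 1, 0, 1)^T, error position = 13, corrected codeword c = 110101010010101

Compute s = H r^T mod 2 one row at a time:
  s_1 = 1 + 0 + 0 + 1 + 0 + 0 + 0 + 1 = 3 ≡ 1 (mod 2).
  s_2 = 1 + 0 + 1 + 0 + 0 + 0 + 0 + 1 = 3 ≡ 1 (mod 2).
  s_3 = 1 + 0 + 1 + 0 + 0 + 1 + 0 + 1 = 4 ≡ 0 (mod 2).
  s_4 = 1 + 0 + 0 + 0 + 0 + 1 + 0 + 1 = 3 ≡ 1 (mod 2).
s = (1, 1, 0, 1)^T — this equals column 13 of H (binary 1101), so error is at position 13.
Correct: flip bit 13 of r = 110101010010001 to get c = 110101010010101.


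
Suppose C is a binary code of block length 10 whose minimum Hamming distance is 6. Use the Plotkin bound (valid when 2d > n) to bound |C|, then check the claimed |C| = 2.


Plotkin bound M ≤ 6; given |C| = 2 ≤ bound (satisfied).

Check applicability: 2d = 12, n = 10.
2d − n = 2 > 0, so Plotkin applies.
Compute d/(2d−n) = 6/2 ≈ 3.0000.
⌊d/(2d−n)⌋ = 3.
Plotkin bound: M ≤ 2·3 = 6.
Given |C| = 2, check: satisfied.
This |C| is below the Plotkin bound.


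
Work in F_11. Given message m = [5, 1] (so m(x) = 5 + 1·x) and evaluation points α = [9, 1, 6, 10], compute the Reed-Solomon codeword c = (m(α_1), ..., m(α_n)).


c = [3, 6, 0, 4]

Message polynomial: m(x) = 5 + 1·x (mod 11).
For each evaluation point α_i, compute m(α_i) mod 11:
  α_1 = 9: Horner steps 1 → 3, so m(9) = 3.
  α_2 = 1: Horner steps 1 → 6, so m(1) = 6.
  α_3 = 6: Horner steps 1 → 0, so m(6) = 0.
  α_4 = 10: Horner steps 1 → 4, so m(10) = 4.
Codeword c = [3, 6, 0, 4] ∈ F_11^4.


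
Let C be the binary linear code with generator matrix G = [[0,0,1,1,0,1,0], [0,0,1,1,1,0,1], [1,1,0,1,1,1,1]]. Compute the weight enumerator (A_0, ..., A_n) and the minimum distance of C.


Weight distribution: A_0 = 1, A_3 = 3, A_4 = 2, A_5 = 1, A_6 = 1. Minimum distance d = 3.

Enumerate all 2^3 = 8 messages m ∈ F_2^3.
For each, compute codeword c = mG in F_2^7, then tally its weight.
  m = 000 → c = 0000000, weight = 0.
  m = 100 → c = 0011010, weight = 3.
  m = 010 → c = 0011101, weight = 4.
  m = 110 → c = 0000111, weight = 3.
  m = 001 → c = 1101111, weight = 6.
  m = 101 → c = 1110101, weight = 5.
  m = 011 → c = 1110010, weight = 4.
  m = 111 → c = 1101000, weight = 3.
Tally weights:
  weight 0: 1 codewords.
  weight 3: 3 codewords.
  weight 4: 2 codewords.
  weight 5: 1 codewords.
  weight 6: 1 codewords.
Minimum distance d = smallest w > 0 with A_w > 0 = 3.
Sanity: Σ A_w = 8 = 2^3 = 8 ✓.


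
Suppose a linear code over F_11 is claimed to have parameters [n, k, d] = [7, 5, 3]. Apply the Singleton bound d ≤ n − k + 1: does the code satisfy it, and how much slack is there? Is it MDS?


Singleton RHS = n − k + 1 = 3, slack = 0, bound satisfied, MDS.

Singleton bound: d ≤ n − k + 1.
Here n = 7, k = 5, so n − k + 1 = 3.
Given d = 3, check d ≤ 3: YES.
Slack = (n − k + 1) − d = 0.
The code is MDS (slack = 0).
Description: the claimed parameters are [7, 5, 3]_11; such a code would be MDS (meets Singleton bound).


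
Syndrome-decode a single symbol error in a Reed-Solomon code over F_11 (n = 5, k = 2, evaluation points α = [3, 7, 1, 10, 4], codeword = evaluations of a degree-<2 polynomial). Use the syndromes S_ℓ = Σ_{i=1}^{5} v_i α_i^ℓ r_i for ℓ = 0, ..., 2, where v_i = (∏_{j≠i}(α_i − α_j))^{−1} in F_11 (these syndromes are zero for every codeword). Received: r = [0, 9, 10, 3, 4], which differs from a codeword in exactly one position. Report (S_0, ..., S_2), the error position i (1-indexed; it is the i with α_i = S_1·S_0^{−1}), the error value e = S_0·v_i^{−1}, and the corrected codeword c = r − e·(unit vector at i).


S = (6, 7, 10), error at position 1, error magnitude e = 5, c = [6, 9, 10, 3, 4].

Step 1: column multipliers v_i = (∏_{j≠i}(α_i − α_j))^{−1} mod 11.
  i = 1 (α = 3): (3−7)(3−1)(3−10)(3−4) = (−4)·2·(−7)·(−1) = −56 ≡ 10, so v_1 = 10^{−1} = 10 (mod 11).
  i = 2 (α = 7): (7−3)(7−1)(7−10)(7−4) = 4·6·(−3)·3 = −216 ≡ 4, so v_2 = 4^{−1} = 3 (mod 11).
  i = 3 (α = 1): (1−3)(1−7)(1−10)(1−4) = (−2)·(−6)·(−9)·(−3) = 324 ≡ 5, so v_3 = 5^{−1} = 9 (mod 11).
  i = 4 (α = 10): (10−3)(10−7)(10−1)(10−4) = 7·3·9·6 = 1134 ≡ 1, so v_4 = 1^{−1} = 1 (mod 11).
  i = 5 (α = 4): (4−3)(4−7)(4−1)(4−10) = 1·(−3)·3·(−6) = 54 ≡ 10, so v_5 = 10^{−1} = 10 (mod 11).
  v = [10, 3, 9, 1, 10].
Step 2: syndromes of r = [0, 9, 10, 3, 4] (all sums mod 11).
  S_0 = Σ v_i r_i = 10·0 + 3·9 + 9·10 + 1·3 + 10·4 = 160 ≡ 6.
  S_1 = Σ v_i α_i r_i = 10·3·0 + 3·7·9 + 9·1·10 + 1·10·3 + 10·4·4 = 469 ≡ 7.
  α_i^2 mod 11 = [9, 5, 1, 1, 5].
  S_2 = Σ v_i α_i^2 r_i = 10·9·0 + 3·5·9 + 9·1·10 + 1·1·3 + 10·5·4 = 428 ≡ 10.
  S = (6, 7, 10) ≠ 0, so r is not a codeword (an error is present).
Step 3: locate the error. For a single error e at position i, S_ℓ = v_i·e·α_i^ℓ, so α_err = S_1/S_0.
  S_0^{−1} = 6^{−1} = 2 (mod 11), so α_err = 7·2 = 14 ≡ 3 = α_1. Error position i = 1.
  Consistency check: S_2/S_1 = 10·8 = 80 ≡ 3 = α_err ✓ (single-error assumption holds).
Step 4: error magnitude e = S_0/v_1 = S_0·∏_{j≠1}(α_1 − α_j) = 6·10 = 60 ≡ 5 (mod 11).
Step 5: correct position 1: c_1 = r_1 − e = 0 − 5 ≡ 6 (mod 11). Hence c = [6, 9, 10, 3, 4].
  Check: interpolating c through the α_i gives m(x) = 1 + 9·x (degree < 2) with m(α_i) = c_i for every i, so c is indeed a codeword.


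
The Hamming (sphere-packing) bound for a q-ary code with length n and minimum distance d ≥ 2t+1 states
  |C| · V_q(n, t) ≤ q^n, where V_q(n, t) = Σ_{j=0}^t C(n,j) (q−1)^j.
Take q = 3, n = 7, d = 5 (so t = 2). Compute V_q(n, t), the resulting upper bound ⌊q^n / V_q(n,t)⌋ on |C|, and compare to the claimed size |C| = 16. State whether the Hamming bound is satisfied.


V_q(n, t) = 99, q^n = 2187, Hamming bound = 22, |C| = 16 ≤ bound (satisfied).

Step 1: Compute V_q(n, t) = Σ_{j=0}^2 C(n, j) (q−1)^j.
  j = 0: C(7,0)·(2)^0 = 1·1 = 1.
  j = 1: C(7,1)·(2)^1 = 7·2 = 14.
  j = 2: C(7,2)·(2)^2 = 21·4 = 84.
  V_q(n, t) = 1 + 14 + 84 = 99.
Step 2: q^n = 3^7 = 2187.
Step 3: Hamming bound ⌊q^n / V_q(n,t)⌋ = ⌊2187/99⌋ = 22.
Step 4: Compare |C| = 16 to 22: satisfied.
The claimed |C| lies below the Hamming bound.


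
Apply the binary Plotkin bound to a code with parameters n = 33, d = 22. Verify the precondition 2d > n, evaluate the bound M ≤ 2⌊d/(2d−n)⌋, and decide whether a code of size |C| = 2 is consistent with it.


Plotkin bound M ≤ 4; given |C| = 2 ≤ bound (satisfied).

Check applicability: 2d = 44, n = 33.
2d − n = 11 > 0, so Plotkin applies.
Compute d/(2d−n) = 22/11 ≈ 2.0000.
⌊d/(2d−n)⌋ = 2.
Plotkin bound: M ≤ 2·2 = 4.
Given |C| = 2, check: satisfied.
This |C| is below the Plotkin bound.


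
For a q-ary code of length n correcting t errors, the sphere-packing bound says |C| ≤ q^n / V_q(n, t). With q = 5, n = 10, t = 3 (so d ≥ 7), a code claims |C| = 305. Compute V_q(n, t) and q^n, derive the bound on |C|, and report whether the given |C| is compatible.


V_q(n, t) = 8441, q^n = 9765625, Hamming bound = 1156, |C| = 305 ≤ bound (satisfied).

Step 1: Compute V_q(n, t) = Σ_{j=0}^3 C(n, j) (q−1)^j.
  j = 0: C(10,0)·(4)^0 = 1·1 = 1.
  j = 1: C(10,1)·(4)^1 = 10·4 = 40.
  j = 2: C(10,2)·(4)^2 = 45·16 = 720.
  j = 3: C(10,3)·(4)^3 = 120·64 = 7680.
  V_q(n, t) = 1 + 40 + 720 + 7680 = 8441.
Step 2: q^n = 5^10 = 9765625.
Step 3: Hamming bound ⌊q^n / V_q(n,t)⌋ = ⌊9765625/8441⌋ = 1156.
Step 4: Compare |C| = 305 to 1156: satisfied.
The claimed |C| lies below the Hamming bound.


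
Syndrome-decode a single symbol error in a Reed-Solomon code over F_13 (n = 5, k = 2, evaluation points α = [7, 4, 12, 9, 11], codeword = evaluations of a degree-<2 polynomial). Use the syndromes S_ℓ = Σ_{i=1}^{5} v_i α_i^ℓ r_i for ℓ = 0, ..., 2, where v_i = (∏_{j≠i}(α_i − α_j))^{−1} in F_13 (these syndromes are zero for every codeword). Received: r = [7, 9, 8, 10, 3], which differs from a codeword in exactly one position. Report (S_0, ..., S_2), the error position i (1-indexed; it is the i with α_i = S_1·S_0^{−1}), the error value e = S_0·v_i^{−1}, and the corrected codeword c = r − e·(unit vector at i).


S = (9, 8, 10), error at position 5, error magnitude e = 3, c = [7, 9, 8, 10, 0].

Step 1: column multipliers v_i = (∏_{j≠i}(α_i − α_j))^{−1} mod 13.
  i = 1 (α = 7): (7−4)(7−12)(7−9)(7−11) = 3·(−5)·(−2)·(−4) = −120 ≡ 10, so v_1 = 10^{−1} = 4 (mod 13).
  i = 2 (α = 4): (4−7)(4−12)(4−9)(4−11) = (−3)·(−8)·(−5)·(−7) = 840 ≡ 8, so v_2 = 8^{−1} = 5 (mod 13).
  i = 3 (α = 12): (12−7)(12−4)(12−9)(12−11) = 5·8·3·1 = 120 ≡ 3, so v_3 = 3^{−1} = 9 (mod 13).
  i = 4 (α = 9): (9−7)(9−4)(9−12)(9−11) = 2·5·(−3)·(−2) = 60 ≡ 8, so v_4 = 8^{−1} = 5 (mod 13).
  i = 5 (α = 11): (11−7)(11−4)(11−12)(11−9) = 4·7·(−1)·2 = −56 ≡ 9, so v_5 = 9^{−1} = 3 (mod 13).
  v = [4, 5, 9, 5, 3].
Step 2: syndromes of r = [7, 9, 8, 10, 3] (all sums mod 13).
  S_0 = Σ v_i r_i = 4·7 + 5·9 + 9·8 + 5·10 + 3·3 = 204 ≡ 9.
  S_1 = Σ v_i α_i r_i = 4·7·7 + 5·4·9 + 9·12·8 + 5·9·10 + 3·11·3 = 1789 ≡ 8.
  α_i^2 mod 13 = [10, 3, 1, 3, 4].
  S_2 = Σ v_i α_i^2 r_i = 4·10·7 + 5·3·9 + 9·1·8 + 5·3·10 + 3·4·3 = 673 ≡ 10.
  S = (9, 8, 10) ≠ 0, so r is not a codeword (an error is present).
Step 3: locate the error. For a single error e at position i, S_ℓ = v_i·e·α_i^ℓ, so α_err = S_1/S_0.
  S_0^{−1} = 9^{−1} = 3 (mod 13), so α_err = 8·3 = 24 ≡ 11 = α_5. Error position i = 5.
  Consistency check: S_2/S_1 = 10·5 = 50 ≡ 11 = α_err ✓ (single-error assumption holds).
Step 4: error magnitude e = S_0/v_5 = S_0·∏_{j≠5}(α_5 − α_j) = 9·9 = 81 ≡ 3 (mod 13).
Step 5: correct position 5: c_5 = r_5 − e = 3 − 3 ≡ 0 (mod 13). Hence c = [7, 9, 8, 10, 0].
  Check: interpolating c through the α_i gives m(x) = 3 + 8·x (degree < 2) with m(α_i) = c_i for every i, so c is indeed a codeword.


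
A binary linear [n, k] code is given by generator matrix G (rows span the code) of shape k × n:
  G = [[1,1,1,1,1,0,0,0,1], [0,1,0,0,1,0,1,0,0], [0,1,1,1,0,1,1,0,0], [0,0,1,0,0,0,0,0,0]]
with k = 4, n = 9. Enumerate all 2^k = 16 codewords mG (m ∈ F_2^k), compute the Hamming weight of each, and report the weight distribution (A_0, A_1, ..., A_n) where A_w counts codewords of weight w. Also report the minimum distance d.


Weight distribution: A_0 = 1, A_1 = 1, A_3 = 2, A_4 = 5, A_5 = 5, A_6 = 2. Minimum distance d = 1.

Enumerate all 2^4 = 16 messages m ∈ F_2^4.
For each, compute codeword c = mG in F_2^9, then tally its weight.
  m = 0000 → c = 000000000, weight = 0.
  m = 1000 → c = 111110001, weight = 6.
  m = 0100 → c = 010010100, weight = 3.
  m = 1100 → c = 101100101, weight = 5.
  m = 0010 → c = 011101100, weight = 5.
  m = 1010 → c = 100011101, weight = 5.
  m = 0110 → c = 001111000, weight = 4.
  m = 1110 → c = 110001001, weight = 4.
  m = 0001 → c = 001000000, weight = 1.
  m = 1001 → c = 110110001, weight = 5.
  m = 0101 → c = 011010100, weight = 4.
  m = 1101 → c = 100100101, weight = 4.
  m = 0011 → c = 010101100, weight = 4.
  m = 1011 → c = 101011101, weight = 6.
  m = 0111 → c = 000111000, weight = 3.
  m = 1111 → c = 111001001, weight = 5.
Tally weights:
  weight 0: 1 codewords.
  weight 1: 1 codewords.
  weight 3: 2 codewords.
  weight 4: 5 codewords.
  weight 5: 5 codewords.
  weight 6: 2 codewords.
Minimum distance d = smallest w > 0 with A_w > 0 = 1.
Sanity: Σ A_w = 16 = 2^4 = 16 ✓.


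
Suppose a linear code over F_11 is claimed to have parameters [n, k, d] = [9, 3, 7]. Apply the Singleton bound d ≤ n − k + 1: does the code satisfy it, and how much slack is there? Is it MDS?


Singleton RHS = n − k + 1 = 7, slack = 0, bound satisfied, MDS.

Singleton bound: d ≤ n − k + 1.
Here n = 9, k = 3, so n − k + 1 = 7.
Given d = 7, check d ≤ 7: YES.
Slack = (n − k + 1) − d = 0.
The code is MDS (slack = 0).
Description: the claimed parameters are [9, 3, 7]_11; such a code would be MDS (meets Singleton bound).


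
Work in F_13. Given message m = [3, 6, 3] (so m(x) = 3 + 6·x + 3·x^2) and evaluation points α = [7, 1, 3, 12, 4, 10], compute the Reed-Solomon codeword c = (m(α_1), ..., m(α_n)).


c = [10, 12, 9, 0, 10, 12]

Message polynomial: m(x) = 3 + 6·x + 3·x^2 (mod 13).
For each evaluation point α_i, compute m(α_i) mod 13:
  α_1 = 7: Horner steps 3 → 1 → 10, so m(7) = 10.
  α_2 = 1: Horner steps 3 → 9 → 12, so m(1) = 12.
  α_3 = 3: Horner steps 3 → 2 → 9, so m(3) = 9.
  α_4 = 12: Horner steps 3 → 3 → 0, so m(12) = 0.
  α_5 = 4: Horner steps 3 → 5 → 10, so m(4) = 10.
  α_6 = 10: Horner steps 3 → 10 → 12, so m(10) = 12.
Codeword c = [10, 12, 9, 0, 10, 12] ∈ F_13^6.


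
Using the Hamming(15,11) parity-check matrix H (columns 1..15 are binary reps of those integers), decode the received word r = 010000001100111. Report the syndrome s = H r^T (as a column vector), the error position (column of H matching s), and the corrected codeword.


s = (1, 1, 0, 1)^T, error position = 13, corrected codeword c = 010000001100011

Compute s = H r^T mod 2 one row at a time:
  s_1 = 0 + 1 + 1 + 0 + 0 + 1 + 1 + 1 = 5 ≡ 1 (mod 2).
  s_2 = 0 + 0 + 0 + 0 + 0 + 1 + 1 + 1 = 3 ≡ 1 (mod 2).
  s_3 = 1 + 0 + 0 + 0 + 1 + 0 + 1 + 1 = 4 ≡ 0 (mod 2).
  s_4 = 0 + 0 + 0 + 0 + 1 + 0 + 1 + 1 = 3 ≡ 1 (mod 2).
s = (1, 1, 0, 1)^T — this equals column 13 of H (binary 1101), so error is at position 13.
Correct: flip bit 13 of r = 010000001100111 to get c = 010000001100011.


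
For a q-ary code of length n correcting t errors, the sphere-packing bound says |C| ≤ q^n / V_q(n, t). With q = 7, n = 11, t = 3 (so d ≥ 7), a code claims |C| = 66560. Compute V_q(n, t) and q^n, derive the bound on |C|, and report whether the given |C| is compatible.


V_q(n, t) = 37687, q^n = 1977326743, Hamming bound = 52467, |C| = 66560 > bound (violated).

Step 1: Compute V_q(n, t) = Σ_{j=0}^3 C(n, j) (q−1)^j.
  j = 0: C(11,0)·(6)^0 = 1·1 = 1.
  j = 1: C(11,1)·(6)^1 = 11·6 = 66.
  j = 2: C(11,2)·(6)^2 = 55·36 = 1980.
  j = 3: C(11,3)·(6)^3 = 165·216 = 35640.
  V_q(n, t) = 1 + 66 + 1980 + 35640 = 37687.
Step 2: q^n = 7^11 = 1977326743.
Step 3: Hamming bound ⌊q^n / V_q(n,t)⌋ = ⌊1977326743/37687⌋ = 52467.
Step 4: Compare |C| = 66560 to 52467: violated.
The claimed |C| lies above the Hamming bound, so no 7-ary code of length 11 with d ≥ 7 can have 66560 codewords.


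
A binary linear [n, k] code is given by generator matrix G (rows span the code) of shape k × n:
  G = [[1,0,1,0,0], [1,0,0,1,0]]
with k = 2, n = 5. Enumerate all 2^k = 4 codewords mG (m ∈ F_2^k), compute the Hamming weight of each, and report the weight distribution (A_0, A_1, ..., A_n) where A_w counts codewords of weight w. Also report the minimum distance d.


Weight distribution: A_0 = 1, A_2 = 3. Minimum distance d = 2.

Enumerate all 2^2 = 4 messages m ∈ F_2^2.
For each, compute codeword c = mG in F_2^5, then tally its weight.
  m = 00 → c = 00000, weight = 0.
  m = 10 → c = 10100, weight = 2.
  m = 01 → c = 10010, weight = 2.
  m = 11 → c = 00110, weight = 2.
Tally weights:
  weight 0: 1 codewords.
  weight 2: 3 codewords.
Minimum distance d = smallest w > 0 with A_w > 0 = 2.
Sanity: Σ A_w = 4 = 2^2 = 4 ✓.


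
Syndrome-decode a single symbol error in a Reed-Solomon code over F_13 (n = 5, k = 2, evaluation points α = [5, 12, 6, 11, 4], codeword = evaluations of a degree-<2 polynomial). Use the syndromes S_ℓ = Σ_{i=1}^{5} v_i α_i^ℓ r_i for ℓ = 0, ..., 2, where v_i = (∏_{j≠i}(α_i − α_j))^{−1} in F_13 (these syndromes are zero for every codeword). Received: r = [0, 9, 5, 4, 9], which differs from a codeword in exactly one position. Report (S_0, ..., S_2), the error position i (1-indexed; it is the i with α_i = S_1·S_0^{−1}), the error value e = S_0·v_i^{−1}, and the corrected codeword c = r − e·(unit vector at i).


S = (5, 7, 2), error at position 5, error magnitude e = 1, c = [0, 9, 5, 4, 8].

Step 1: column multipliers v_i = (∏_{j≠i}(α_i − α_j))^{−1} mod 13.
  i = 1 (α = 5): (5−12)(5−6)(5−11)(5−4) = (−7)·(−1)·(−6)·1 = −42 ≡ 10, so v_1 = 10^{−1} = 4 (mod 13).
  i = 2 (α = 12): (12−5)(12−6)(12−11)(12−4) = 7·6·1·8 = 336 ≡ 11, so v_2 = 11^{−1} = 6 (mod 13).
  i = 3 (α = 6): (6−5)(6−12)(6−11)(6−4) = 1·(−6)·(−5)·2 = 60 ≡ 8, so v_3 = 8^{−1} = 5 (mod 13).
  i = 4 (α = 11): (11−5)(11−12)(11−6)(11−4) = 6·(−1)·5·7 = −210 ≡ 11, so v_4 = 11^{−1} = 6 (mod 13).
  i = 5 (α = 4): (4−5)(4−12)(4−6)(4−11) = (−1)·(−8)·(−2)·(−7) = 112 ≡ 8, so v_5 = 8^{−1} = 5 (mod 13).
  v = [4, 6, 5, 6, 5].
Step 2: syndromes of r = [0, 9, 5, 4, 9] (all sums mod 13).
  S_0 = Σ v_i r_i = 4·0 + 6·9 + 5·5 + 6·4 + 5·9 = 148 ≡ 5.
  S_1 = Σ v_i α_i r_i = 4·5·0 + 6·12·9 + 5·6·5 + 6·11·4 + 5·4·9 = 1242 ≡ 7.
  α_i^2 mod 13 = [12, 1, 10, 4, 3].
  S_2 = Σ v_i α_i^2 r_i = 4·12·0 + 6·1·9 + 5·10·5 + 6·4·4 + 5·3·9 = 535 ≡ 2.
  S = (5, 7, 2) ≠ 0, so r is not a codeword (an error is present).
Step 3: locate the error. For a single error e at position i, S_ℓ = v_i·e·α_i^ℓ, so α_err = S_1/S_0.
  S_0^{−1} = 5^{−1} = 8 (mod 13), so α_err = 7·8 = 56 ≡ 4 = α_5. Error position i = 5.
  Consistency check: S_2/S_1 = 2·2 = 4 ≡ 4 = α_err ✓ (single-error assumption holds).
Step 4: error magnitude e = S_0/v_5 = S_0·∏_{j≠5}(α_5 − α_j) = 5·8 = 40 ≡ 1 (mod 13).
Step 5: correct position 5: c_5 = r_5 − e = 9 − 1 ≡ 8 (mod 13). Hence c = [0, 9, 5, 4, 8].
  Check: interpolating c through the α_i gives m(x) = 1 + 5·x (degree < 2) with m(α_i) = c_i for every i, so c is indeed a codeword.


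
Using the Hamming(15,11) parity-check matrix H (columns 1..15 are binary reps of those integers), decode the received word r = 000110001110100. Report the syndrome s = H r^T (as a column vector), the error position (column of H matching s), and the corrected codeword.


s = (0, 1, 0, 0)^T, error position = 4, corrected codeword c = 000010001110100

Compute s = H r^T mod 2 one row at a time:
  s_1 = 0 + 1 + 1 + 1 + 0 + 1 + 0 + 0 = 4 ≡ 0 (mod 2).
  s_2 = 1 + 1 + 0 + 0 + 0 + 1 + 0 + 0 = 3 ≡ 1 (mod 2).
  s_3 = 0 + 0 + 0 + 0 + 1 + 1 + 0 + 0 = 2 ≡ 0 (mod 2).
  s_4 = 0 + 0 + 1 + 0 + 1 + 1 + 1 + 0 = 4 ≡ 0 (mod 2).
s = (0, 1, 0, 0)^T — this equals column 4 of H (binary 0100), so error is at position 4.
Correct: flip bit 4 of r = 000110001110100 to get c = 000010001110100.


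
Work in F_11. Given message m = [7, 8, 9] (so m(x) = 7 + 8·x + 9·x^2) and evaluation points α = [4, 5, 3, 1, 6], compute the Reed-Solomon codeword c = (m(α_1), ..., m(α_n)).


c = [7, 8, 2, 2, 5]

Message polynomial: m(x) = 7 + 8·x + 9·x^2 (mod 11).
For each evaluation point α_i, compute m(α_i) mod 11:
  α_1 = 4: Horner steps 9 → 0 → 7, so m(4) = 7.
  α_2 = 5: Horner steps 9 → 9 → 8, so m(5) = 8.
  α_3 = 3: Horner steps 9 → 2 → 2, so m(3) = 2.
  α_4 = 1: Horner steps 9 → 6 → 2, so m(1) = 2.
  α_5 = 6: Horner steps 9 → 7 → 5, so m(6) = 5.
Codeword c = [7, 8, 2, 2, 5] ∈ F_11^5.


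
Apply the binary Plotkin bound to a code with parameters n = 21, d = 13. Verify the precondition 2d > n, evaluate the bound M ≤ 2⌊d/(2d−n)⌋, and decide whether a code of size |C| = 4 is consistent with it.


Plotkin bound M ≤ 4; given |C| = 4 ≤ bound (satisfied).

Check applicability: 2d = 26, n = 21.
2d − n = 5 > 0, so Plotkin applies.
Compute d/(2d−n) = 13/5 ≈ 2.6000.
⌊d/(2d−n)⌋ = 2.
Plotkin bound: M ≤ 2·2 = 4.
Given |C| = 4, check: satisfied.
This |C| is at the Plotkin bound.


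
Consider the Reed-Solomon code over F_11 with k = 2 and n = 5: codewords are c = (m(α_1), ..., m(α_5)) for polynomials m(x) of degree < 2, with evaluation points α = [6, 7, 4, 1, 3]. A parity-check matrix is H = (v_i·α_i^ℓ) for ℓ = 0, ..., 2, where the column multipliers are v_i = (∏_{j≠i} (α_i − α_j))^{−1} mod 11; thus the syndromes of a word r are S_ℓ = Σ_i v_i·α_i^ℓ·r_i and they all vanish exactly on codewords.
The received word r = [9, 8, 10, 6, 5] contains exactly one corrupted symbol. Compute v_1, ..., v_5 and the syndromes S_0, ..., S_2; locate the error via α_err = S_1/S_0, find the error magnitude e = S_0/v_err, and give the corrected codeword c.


S = (10, 4, 6), error at position 2, error magnitude e = 5, c = [9, 3, 10, 6, 5].

Step 1: column multipliers v_i = (∏_{j≠i}(α_i − α_j))^{−1} mod 11.
  i = 1 (α = 6): (6−7)(6−4)(6−1)(6−3) = (−1)·2·5·3 = −30 ≡ 3, so v_1 = 3^{−1} = 4 (mod 11).
  i = 2 (α = 7): (7−6)(7−4)(7−1)(7−3) = 1·3·6·4 = 72 ≡ 6, so v_2 = 6^{−1} = 2 (mod 11).
  i = 3 (α = 4): (4−6)(4−7)(4−1)(4−3) = (−2)·(−3)·3·1 = 18 ≡ 7, so v_3 = 7^{−1} = 8 (mod 11).
  i = 4 (α = 1): (1−6)(1−7)(1−4)(1−3) = (−5)·(−6)·(−3)·(−2) = 180 ≡ 4, so v_4 = 4^{−1} = 3 (mod 11).
  i = 5 (α = 3): (3−6)(3−7)(3−4)(3−1) = (−3)·(−4)·(−1)·2 = −24 ≡ 9, so v_5 = 9^{−1} = 5 (mod 11).
  v = [4, 2, 8, 3, 5].
Step 2: syndromes of r = [9, 8, 10, 6, 5] (all sums mod 11).
  S_0 = Σ v_i r_i = 4·9 + 2·8 + 8·10 + 3·6 + 5·5 = 175 ≡ 10.
  S_1 = Σ v_i α_i r_i = 4·6·9 + 2·7·8 + 8·4·10 + 3·1·6 + 5·3·5 = 741 ≡ 4.
  α_i^2 mod 11 = [3, 5, 5, 1, 9].
  S_2 = Σ v_i α_i^2 r_i = 4·3·9 + 2·5·8 + 8·5·10 + 3·1·6 + 5·9·5 = 831 ≡ 6.
  S = (10, 4, 6) ≠ 0, so r is not a codeword (an error is present).
Step 3: locate the error. For a single error e at position i, S_ℓ = v_i·e·α_i^ℓ, so α_err = S_1/S_0.
  S_0^{−1} = 10^{−1} = 10 (mod 11), so α_err = 4·10 = 40 ≡ 7 = α_2. Error position i = 2.
  Consistency check: S_2/S_1 = 6·3 = 18 ≡ 7 = α_err ✓ (single-error assumption holds).
Step 4: error magnitude e = S_0/v_2 = S_0·∏_{j≠2}(α_2 − α_j) = 10·6 = 60 ≡ 5 (mod 11).
Step 5: correct position 2: c_2 = r_2 − e = 8 − 5 ≡ 3 (mod 11). Hence c = [9, 3, 10, 6, 5].
  Check: interpolating c through the α_i gives m(x) = 1 + 5·x (degree < 2) with m(α_i) = c_i for every i, so c is indeed a codeword.


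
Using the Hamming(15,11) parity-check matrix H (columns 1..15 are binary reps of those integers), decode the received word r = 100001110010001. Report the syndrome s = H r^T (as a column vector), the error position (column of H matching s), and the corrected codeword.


s = (1, 1, 0, 0)^T, error position = 12, corrected codeword c = 100001110011001

Compute s = H r^T mod 2 one row at a time:
  s_1 = 1 + 0 + 0 + 1 + 0 + 0 + 0 + 1 = 3 ≡ 1 (mod 2).
  s_2 = 0 + 0 + 1 + 1 + 0 + 0 + 0 + 1 = 3 ≡ 1 (mod 2).
  s_3 = 0 + 0 + 1 + 1 + 0 + 1 + 0 + 1 = 4 ≡ 0 (mod 2).
  s_4 = 1 + 0 + 0 + 1 + 0 + 1 + 0 + 1 = 4 ≡ 0 (mod 2).
s = (1, 1, 0, 0)^T — this equals column 12 of H (binary 1100), so error is at position 12.
Correct: flip bit 12 of r = 100001110010001 to get c = 100001110011001.


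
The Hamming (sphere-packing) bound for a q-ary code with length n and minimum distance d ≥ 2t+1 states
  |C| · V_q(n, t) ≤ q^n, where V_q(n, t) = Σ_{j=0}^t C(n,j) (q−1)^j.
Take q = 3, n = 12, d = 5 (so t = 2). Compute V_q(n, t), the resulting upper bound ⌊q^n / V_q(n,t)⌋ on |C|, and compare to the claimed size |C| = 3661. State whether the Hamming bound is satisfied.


V_q(n, t) = 289, q^n = 531441, Hamming bound = 1838, |C| = 3661 > bound (violated).

Step 1: Compute V_q(n, t) = Σ_{j=0}^2 C(n, j) (q−1)^j.
  j = 0: C(12,0)·(2)^0 = 1·1 = 1.
  j = 1: C(12,1)·(2)^1 = 12·2 = 24.
  j = 2: C(12,2)·(2)^2 = 66·4 = 264.
  V_q(n, t) = 1 + 24 + 264 = 289.
Step 2: q^n = 3^12 = 531441.
Step 3: Hamming bound ⌊q^n / V_q(n,t)⌋ = ⌊531441/289⌋ = 1838.
Step 4: Compare |C| = 3661 to 1838: violated.
The claimed |C| lies above the Hamming bound, so no 3-ary code of length 12 with d ≥ 5 can have 3661 codewords.
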